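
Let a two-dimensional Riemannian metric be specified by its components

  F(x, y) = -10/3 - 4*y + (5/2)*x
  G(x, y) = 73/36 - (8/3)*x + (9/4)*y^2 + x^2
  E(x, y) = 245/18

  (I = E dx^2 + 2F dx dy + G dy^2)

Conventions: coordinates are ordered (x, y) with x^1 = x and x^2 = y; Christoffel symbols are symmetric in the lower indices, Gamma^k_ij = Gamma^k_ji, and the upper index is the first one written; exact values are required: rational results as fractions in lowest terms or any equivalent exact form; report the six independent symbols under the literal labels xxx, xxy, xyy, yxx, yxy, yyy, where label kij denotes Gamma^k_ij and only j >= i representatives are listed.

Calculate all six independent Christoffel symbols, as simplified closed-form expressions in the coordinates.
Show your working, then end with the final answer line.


E = 245/18; F = -10/3 - 4*y + (5/2)*x; G = 73/36 - (8/3)*x + (9/4)*y^2 + x^2
Gamma^k_ij = (1/2) g^{kl} (d_i g_jl + d_j g_il - d_l g_ij), with g^inv = (1/(EG-F^2)) [[G, -F], [-F, E]]
first partials: E_x = 0, E_y = 0, F_x = 5/2, F_y = -4, G_x = -8/3 + 2*x, G_y = (9/2)*y
D = EG - F^2 = 10685/648 - (80/3)*y - (530/27)*x + (117/8)*y^2 + 20*x*y + (265/36)*x^2
expanded: Gamma^x_xx = (G E_x - 2F F_x + F E_y)/(2D), Gamma^x_xy = (G E_y - F G_x)/(2D), Gamma^x_yy = (2G F_y - G G_x - F G_y)/(2D), Gamma^y_xx = (2E F_x - E E_y - F E_x)/(2D), Gamma^y_xy = (E G_x - F E_y)/(2D), Gamma^y_yy = (E G_y - 2F F_y + F G_x)/(2D); substitute and cancel common factors

Answer: Gamma_xxx = (-4050*x + 6480*y + 5400)/(4770*x^2 + 12960*x*y - 12720*x + 9477*y^2 - 17280*y + 10685), Gamma_xxy = (-1620*x^2 + 2592*x*y + 4320*x - 3456*y - 2880)/(4770*x^2 + 12960*x*y - 12720*x + 9477*y^2 - 17280*y + 10685), Gamma_xyy = (-648*x^3 - 1458*x*y^2 - 3645*x*y + 3294*x + 1944*y^2 + 4860*y - 3504)/(4770*x^2 + 12960*x*y - 12720*x + 9477*y^2 - 17280*y + 10685), Gamma_yxx = 22050/(4770*x^2 + 12960*x*y - 12720*x + 9477*y^2 - 17280*y + 10685), Gamma_yxy = (8820*x - 11760)/(4770*x^2 + 12960*x*y - 12720*x + 9477*y^2 - 17280*y + 10685), Gamma_yyy = (1620*x^2 - 2592*x*y + 2160*x + 12933*y - 5760)/(4770*x^2 + 12960*x*y - 12720*x + 9477*y^2 - 17280*y + 10685)


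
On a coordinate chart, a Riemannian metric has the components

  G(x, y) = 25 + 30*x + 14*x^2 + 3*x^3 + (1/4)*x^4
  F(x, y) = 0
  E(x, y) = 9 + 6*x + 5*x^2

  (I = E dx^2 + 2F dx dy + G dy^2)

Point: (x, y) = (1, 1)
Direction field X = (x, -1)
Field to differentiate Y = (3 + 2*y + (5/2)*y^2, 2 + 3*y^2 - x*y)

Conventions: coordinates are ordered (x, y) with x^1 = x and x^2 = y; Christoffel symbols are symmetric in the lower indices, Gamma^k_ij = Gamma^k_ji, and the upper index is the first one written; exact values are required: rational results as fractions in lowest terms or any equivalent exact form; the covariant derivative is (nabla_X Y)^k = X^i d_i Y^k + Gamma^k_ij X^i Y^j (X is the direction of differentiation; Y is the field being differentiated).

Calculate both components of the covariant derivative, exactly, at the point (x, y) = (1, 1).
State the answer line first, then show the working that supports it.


Answer: (nabla_X Y)^x = 14/5, (nabla_X Y)^y = -130/17

E = 20, F = 0, G = 289/4 at the point
E_x = 16, E_y = 0, F_x = 0, F_y = 0, G_x = 68, G_y = 0
EG - F^2 = 1445;  g^inv = (1/1445) * [[289/4, 0], [0, 20]]
first-kind symbols [ij,l] = (1/2)(d_i g_jl + d_j g_il - d_l g_ij): [xx,x] = E_x/2 = 8, [xx,y] = F_x - E_y/2 = 0, [xy,x] = E_y/2 = 0, [xy,y] = G_x/2 = 34, [yy,x] = F_y - G_x/2 = -34, [yy,y] = G_y/2 = 0
Gamma^x_ij = (G*[ij,x] - F*[ij,y])/(EG - F^2), Gamma^y_ij = (E*[ij,y] - F*[ij,x])/(EG - F^2)
Gamma_xxx = 2/5, Gamma_xxy = 0, Gamma_xyy = -17/10, Gamma_yxx = 0, Gamma_yxy = 8/17, Gamma_yyy = 0
X = (1, -1), Y = (15/2, 4) at the point


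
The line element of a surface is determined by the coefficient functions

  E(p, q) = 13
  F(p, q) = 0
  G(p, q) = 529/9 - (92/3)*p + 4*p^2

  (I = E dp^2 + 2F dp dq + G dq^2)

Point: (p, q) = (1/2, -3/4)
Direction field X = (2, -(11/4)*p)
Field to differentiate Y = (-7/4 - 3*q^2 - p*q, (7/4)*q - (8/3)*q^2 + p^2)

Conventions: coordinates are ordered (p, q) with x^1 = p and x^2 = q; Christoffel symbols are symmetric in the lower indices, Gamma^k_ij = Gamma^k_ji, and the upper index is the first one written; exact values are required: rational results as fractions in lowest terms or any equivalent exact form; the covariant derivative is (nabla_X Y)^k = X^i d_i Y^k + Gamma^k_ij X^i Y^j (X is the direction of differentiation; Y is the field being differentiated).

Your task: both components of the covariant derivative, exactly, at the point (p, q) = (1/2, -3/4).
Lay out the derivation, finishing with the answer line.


E = 13, F = 0, G = 400/9 at the point
E_p = 0, E_q = 0, F_p = 0, F_q = 0, G_p = -80/3, G_q = 0
EG - F^2 = 5200/9;  g^inv = (9/5200) * [[400/9, 0], [0, 13]]
first-kind symbols [ij,l] = (1/2)(d_i g_jl + d_j g_il - d_l g_ij): [pp,p] = E_p/2 = 0, [pp,q] = F_p - E_q/2 = 0, [pq,p] = E_q/2 = 0, [pq,q] = G_p/2 = -40/3, [qq,p] = F_q - G_p/2 = 40/3, [qq,q] = G_q/2 = 0
Gamma^p_ij = (G*[ij,p] - F*[ij,q])/(EG - F^2), Gamma^q_ij = (E*[ij,q] - F*[ij,p])/(EG - F^2)
Gamma_ppp = 0, Gamma_ppq = 0, Gamma_pqq = 40/39, Gamma_qpp = 0, Gamma_qpq = -3/10, Gamma_qqq = 0
X = (2, -11/8), Y = (-49/16, -41/16) at the point

Answer: (nabla_X Y)^p = -241/624, (nabla_X Y)^q = -7209/1280


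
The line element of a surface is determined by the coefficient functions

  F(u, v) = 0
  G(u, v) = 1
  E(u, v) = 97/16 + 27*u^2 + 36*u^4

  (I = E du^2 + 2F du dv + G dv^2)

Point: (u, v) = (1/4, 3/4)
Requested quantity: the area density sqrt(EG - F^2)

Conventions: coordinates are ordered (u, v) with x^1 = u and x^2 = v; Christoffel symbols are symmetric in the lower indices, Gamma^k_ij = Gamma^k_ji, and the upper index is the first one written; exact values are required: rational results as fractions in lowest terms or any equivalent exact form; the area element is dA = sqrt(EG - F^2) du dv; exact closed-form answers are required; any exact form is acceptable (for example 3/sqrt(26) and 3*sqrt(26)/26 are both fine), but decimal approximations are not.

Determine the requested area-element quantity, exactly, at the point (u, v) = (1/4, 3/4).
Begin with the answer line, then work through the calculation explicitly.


Answer: sqrt(EG - F^2) = sqrt(505)/8

E = 505/64, F = 0, G = 1; EG - F^2 = 505/64


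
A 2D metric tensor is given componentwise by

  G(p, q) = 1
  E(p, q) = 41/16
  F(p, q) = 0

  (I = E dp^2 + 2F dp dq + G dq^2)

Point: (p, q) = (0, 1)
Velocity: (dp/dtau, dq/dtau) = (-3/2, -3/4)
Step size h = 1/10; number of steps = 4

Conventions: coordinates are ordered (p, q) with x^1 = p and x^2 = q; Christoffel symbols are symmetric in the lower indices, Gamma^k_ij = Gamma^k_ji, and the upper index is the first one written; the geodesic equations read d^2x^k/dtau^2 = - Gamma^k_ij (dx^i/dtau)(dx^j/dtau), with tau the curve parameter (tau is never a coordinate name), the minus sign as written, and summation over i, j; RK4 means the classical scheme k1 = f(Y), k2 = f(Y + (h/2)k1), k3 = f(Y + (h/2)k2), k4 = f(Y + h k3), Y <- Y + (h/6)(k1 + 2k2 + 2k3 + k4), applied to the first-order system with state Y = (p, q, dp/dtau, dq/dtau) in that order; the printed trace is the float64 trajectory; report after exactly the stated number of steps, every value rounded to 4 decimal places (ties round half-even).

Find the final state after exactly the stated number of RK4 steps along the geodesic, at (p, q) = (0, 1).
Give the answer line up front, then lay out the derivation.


Answer: p = -0.6000, q = 0.7000, dp/dtau = -1.5000, dq/dtau = -0.7500

f(Y) = (dp/dtau, dq/dtau, -Gamma^p_ij Y'^i Y'^j, -Gamma^q_ij Y'^i Y'^j) with the Gammas evaluated at the stage position; h = 0.100000; intermediate values shown to 6 dp
step 0: p = 0.0000, q = 1.0000, dp/dtau = -1.5000, dq/dtau = -0.7500
step 1:
  k1: at (p, q) = (0.000000, 1.000000), (dp/dtau, dq/dtau) = (-1.500000, -0.750000); Gamma_ppp = 0.000000, Gamma_ppq = 0.000000, Gamma_pqq = 0.000000, Gamma_qpp = 0.000000, Gamma_qpq = 0.000000, Gamma_qqq = 0.000000; k1 = (-1.500000, -0.750000, 0.000000, 0.000000)
  k2: at (p, q) = (-0.075000, 0.962500), (dp/dtau, dq/dtau) = (-1.500000, -0.750000); Gamma_ppp = 0.000000, Gamma_ppq = 0.000000, Gamma_pqq = 0.000000, Gamma_qpp = 0.000000, Gamma_qpq = 0.000000, Gamma_qqq = 0.000000; k2 = (-1.500000, -0.750000, 0.000000, 0.000000)
  k3: at (p, q) = (-0.075000, 0.962500), (dp/dtau, dq/dtau) = (-1.500000, -0.750000); Gamma_ppp = 0.000000, Gamma_ppq = 0.000000, Gamma_pqq = 0.000000, Gamma_qpp = 0.000000, Gamma_qpq = 0.000000, Gamma_qqq = 0.000000; k3 = (-1.500000, -0.750000, 0.000000, 0.000000)
  k4: at (p, q) = (-0.150000, 0.925000), (dp/dtau, dq/dtau) = (-1.500000, -0.750000); Gamma_ppp = 0.000000, Gamma_ppq = 0.000000, Gamma_pqq = 0.000000, Gamma_qpp = 0.000000, Gamma_qpq = 0.000000, Gamma_qqq = 0.000000; k4 = (-1.500000, -0.750000, 0.000000, 0.000000)
  Y <- Y + (h/6)(k1 + 2k2 + 2k3 + k4): p = -0.1500, q = 0.9250, dp/dtau = -1.5000, dq/dtau = -0.7500
step 2:
  k1: at (p, q) = (-0.150000, 0.925000), (dp/dtau, dq/dtau) = (-1.500000, -0.750000); Gamma_ppp = 0.000000, Gamma_ppq = 0.000000, Gamma_pqq = 0.000000, Gamma_qpp = 0.000000, Gamma_qpq = 0.000000, Gamma_qqq = 0.000000; k1 = (-1.500000, -0.750000, 0.000000, 0.000000)
  k2: at (p, q) = (-0.225000, 0.887500), (dp/dtau, dq/dtau) = (-1.500000, -0.750000); Gamma_ppp = 0.000000, Gamma_ppq = 0.000000, Gamma_pqq = 0.000000, Gamma_qpp = 0.000000, Gamma_qpq = 0.000000, Gamma_qqq = 0.000000; k2 = (-1.500000, -0.750000, 0.000000, 0.000000)
  k3: at (p, q) = (-0.225000, 0.887500), (dp/dtau, dq/dtau) = (-1.500000, -0.750000); Gamma_ppp = 0.000000, Gamma_ppq = 0.000000, Gamma_pqq = 0.000000, Gamma_qpp = 0.000000, Gamma_qpq = 0.000000, Gamma_qqq = 0.000000; k3 = (-1.500000, -0.750000, 0.000000, 0.000000)
  k4: at (p, q) = (-0.300000, 0.850000), (dp/dtau, dq/dtau) = (-1.500000, -0.750000); Gamma_ppp = 0.000000, Gamma_ppq = 0.000000, Gamma_pqq = 0.000000, Gamma_qpp = 0.000000, Gamma_qpq = 0.000000, Gamma_qqq = 0.000000; k4 = (-1.500000, -0.750000, 0.000000, 0.000000)
  Y <- Y + (h/6)(k1 + 2k2 + 2k3 + k4): p = -0.3000, q = 0.8500, dp/dtau = -1.5000, dq/dtau = -0.7500
step 3:
  k1: at (p, q) = (-0.300000, 0.850000), (dp/dtau, dq/dtau) = (-1.500000, -0.750000); Gamma_ppp = 0.000000, Gamma_ppq = 0.000000, Gamma_pqq = 0.000000, Gamma_qpp = 0.000000, Gamma_qpq = 0.000000, Gamma_qqq = 0.000000; k1 = (-1.500000, -0.750000, 0.000000, 0.000000)
  k2: at (p, q) = (-0.375000, 0.812500), (dp/dtau, dq/dtau) = (-1.500000, -0.750000); Gamma_ppp = 0.000000, Gamma_ppq = 0.000000, Gamma_pqq = 0.000000, Gamma_qpp = 0.000000, Gamma_qpq = 0.000000, Gamma_qqq = 0.000000; k2 = (-1.500000, -0.750000, 0.000000, 0.000000)
  k3: at (p, q) = (-0.375000, 0.812500), (dp/dtau, dq/dtau) = (-1.500000, -0.750000); Gamma_ppp = 0.000000, Gamma_ppq = 0.000000, Gamma_pqq = 0.000000, Gamma_qpp = 0.000000, Gamma_qpq = 0.000000, Gamma_qqq = 0.000000; k3 = (-1.500000, -0.750000, 0.000000, 0.000000)
  k4: at (p, q) = (-0.450000, 0.775000), (dp/dtau, dq/dtau) = (-1.500000, -0.750000); Gamma_ppp = 0.000000, Gamma_ppq = 0.000000, Gamma_pqq = 0.000000, Gamma_qpp = 0.000000, Gamma_qpq = 0.000000, Gamma_qqq = 0.000000; k4 = (-1.500000, -0.750000, 0.000000, 0.000000)
  Y <- Y + (h/6)(k1 + 2k2 + 2k3 + k4): p = -0.4500, q = 0.7750, dp/dtau = -1.5000, dq/dtau = -0.7500
step 4:
  k1: at (p, q) = (-0.450000, 0.775000), (dp/dtau, dq/dtau) = (-1.500000, -0.750000); Gamma_ppp = 0.000000, Gamma_ppq = 0.000000, Gamma_pqq = 0.000000, Gamma_qpp = 0.000000, Gamma_qpq = 0.000000, Gamma_qqq = 0.000000; k1 = (-1.500000, -0.750000, 0.000000, 0.000000)
  k2: at (p, q) = (-0.525000, 0.737500), (dp/dtau, dq/dtau) = (-1.500000, -0.750000); Gamma_ppp = 0.000000, Gamma_ppq = 0.000000, Gamma_pqq = 0.000000, Gamma_qpp = 0.000000, Gamma_qpq = 0.000000, Gamma_qqq = 0.000000; k2 = (-1.500000, -0.750000, 0.000000, 0.000000)
  k3: at (p, q) = (-0.525000, 0.737500), (dp/dtau, dq/dtau) = (-1.500000, -0.750000); Gamma_ppp = 0.000000, Gamma_ppq = 0.000000, Gamma_pqq = 0.000000, Gamma_qpp = 0.000000, Gamma_qpq = 0.000000, Gamma_qqq = 0.000000; k3 = (-1.500000, -0.750000, 0.000000, 0.000000)
  k4: at (p, q) = (-0.600000, 0.700000), (dp/dtau, dq/dtau) = (-1.500000, -0.750000); Gamma_ppp = 0.000000, Gamma_ppq = 0.000000, Gamma_pqq = 0.000000, Gamma_qpp = 0.000000, Gamma_qpq = 0.000000, Gamma_qqq = 0.000000; k4 = (-1.500000, -0.750000, 0.000000, 0.000000)
  Y <- Y + (h/6)(k1 + 2k2 + 2k3 + k4): p = -0.6000, q = 0.7000, dp/dtau = -1.5000, dq/dtau = -0.7500


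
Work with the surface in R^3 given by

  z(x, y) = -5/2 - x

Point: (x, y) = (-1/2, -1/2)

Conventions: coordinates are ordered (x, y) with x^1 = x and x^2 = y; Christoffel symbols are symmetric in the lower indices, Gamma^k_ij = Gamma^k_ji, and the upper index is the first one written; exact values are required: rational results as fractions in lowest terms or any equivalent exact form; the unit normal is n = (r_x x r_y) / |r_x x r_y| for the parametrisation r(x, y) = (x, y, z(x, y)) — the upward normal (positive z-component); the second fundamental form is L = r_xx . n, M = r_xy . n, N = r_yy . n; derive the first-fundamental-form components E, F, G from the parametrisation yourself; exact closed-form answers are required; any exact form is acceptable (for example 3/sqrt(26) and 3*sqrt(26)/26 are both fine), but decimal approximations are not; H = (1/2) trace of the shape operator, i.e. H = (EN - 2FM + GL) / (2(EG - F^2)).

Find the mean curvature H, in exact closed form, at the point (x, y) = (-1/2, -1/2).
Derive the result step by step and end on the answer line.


z_x = -1, z_y = 0, z_xx = 0, z_xy = 0, z_yy = 0
E = 2, F = 0, G = 1; answer radicand W^2 = 2
unnormalised second-form numerators: l = 0, m = 0, n = 0; L = l/sqrt(2), and similarly M = m/sqrt(W^2), N = n/sqrt(W^2)
H = (E*n - 2*F*m + G*l) / (2*(EG - F^2)*sqrt(W^2)); E*n - 2*F*m + G*l = 0, EG - F^2 = 2, so H = (0)/sqrt(2)

Answer: H = 0


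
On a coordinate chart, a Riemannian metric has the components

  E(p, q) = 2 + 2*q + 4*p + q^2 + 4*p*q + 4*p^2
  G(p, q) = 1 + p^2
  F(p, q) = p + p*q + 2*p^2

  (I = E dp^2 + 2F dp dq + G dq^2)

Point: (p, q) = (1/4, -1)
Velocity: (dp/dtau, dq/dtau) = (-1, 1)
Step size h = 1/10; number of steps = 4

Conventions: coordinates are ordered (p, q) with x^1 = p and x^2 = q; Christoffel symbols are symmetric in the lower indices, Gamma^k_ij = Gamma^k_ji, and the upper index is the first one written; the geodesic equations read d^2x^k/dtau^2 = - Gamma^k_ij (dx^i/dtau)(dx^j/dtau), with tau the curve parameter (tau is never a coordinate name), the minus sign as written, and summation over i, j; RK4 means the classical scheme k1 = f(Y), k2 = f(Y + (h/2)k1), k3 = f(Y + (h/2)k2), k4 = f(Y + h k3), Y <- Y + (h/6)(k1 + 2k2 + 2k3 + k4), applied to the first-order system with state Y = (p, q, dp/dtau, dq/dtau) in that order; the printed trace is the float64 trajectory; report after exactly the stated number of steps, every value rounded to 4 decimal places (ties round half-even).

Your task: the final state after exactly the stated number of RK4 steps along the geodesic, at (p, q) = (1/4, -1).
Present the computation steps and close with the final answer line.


f(Y) = (dp/dtau, dq/dtau, -Gamma^p_ij Y'^i Y'^j, -Gamma^q_ij Y'^i Y'^j) with the Gammas evaluated at the stage position; h = 0.100000; intermediate values shown to 6 dp
step 0: p = 0.2500, q = -1.0000, dp/dtau = -1.0000, dq/dtau = 1.0000
step 1:
  k1: at (p, q) = (0.250000, -1.000000), (dp/dtau, dq/dtau) = (-1.000000, 1.000000); Gamma_ppp = 0.761905, Gamma_ppq = 0.380952, Gamma_pqq = 0.000000, Gamma_qpp = 0.380952, Gamma_qpq = 0.190476, Gamma_qqq = 0.000000; k1 = (-1.000000, 1.000000, 0.000000, 0.000000)
  k2: at (p, q) = (0.200000, -0.950000), (dp/dtau, dq/dtau) = (-1.000000, 1.000000); Gamma_ppp = 0.724346, Gamma_ppq = 0.362173, Gamma_pqq = 0.000000, Gamma_qpp = 0.321932, Gamma_qpq = 0.160966, Gamma_qqq = 0.000000; k2 = (-1.000000, 1.000000, 0.000000, 0.000000)
  k3: at (p, q) = (0.200000, -0.950000), (dp/dtau, dq/dtau) = (-1.000000, 1.000000); Gamma_ppp = 0.724346, Gamma_ppq = 0.362173, Gamma_pqq = 0.000000, Gamma_qpp = 0.321932, Gamma_qpq = 0.160966, Gamma_qqq = 0.000000; k3 = (-1.000000, 1.000000, 0.000000, 0.000000)
  k4: at (p, q) = (0.150000, -0.900000), (dp/dtau, dq/dtau) = (-1.000000, 1.000000); Gamma_ppp = 0.676533, Gamma_ppq = 0.338266, Gamma_pqq = 0.000000, Gamma_qpp = 0.253700, Gamma_qpq = 0.126850, Gamma_qqq = 0.000000; k4 = (-1.000000, 1.000000, 0.000000, 0.000000)
  Y <- Y + (h/6)(k1 + 2k2 + 2k3 + k4): p = 0.1500, q = -0.9000, dp/dtau = -1.0000, dq/dtau = 1.0000
step 2:
  k1: at (p, q) = (0.150000, -0.900000), (dp/dtau, dq/dtau) = (-1.000000, 1.000000); Gamma_ppp = 0.676533, Gamma_ppq = 0.338266, Gamma_pqq = 0.000000, Gamma_qpp = 0.253700, Gamma_qpq = 0.126850, Gamma_qqq = 0.000000; k1 = (-1.000000, 1.000000, 0.000000, 0.000000)
  k2: at (p, q) = (0.100000, -0.850000), (dp/dtau, dq/dtau) = (-1.000000, 1.000000); Gamma_ppp = 0.618102, Gamma_ppq = 0.309051, Gamma_pqq = 0.000000, Gamma_qpp = 0.176600, Gamma_qpq = 0.088300, Gamma_qqq = 0.000000; k2 = (-1.000000, 1.000000, 0.000000, 0.000000)
  k3: at (p, q) = (0.100000, -0.850000), (dp/dtau, dq/dtau) = (-1.000000, 1.000000); Gamma_ppp = 0.618102, Gamma_ppq = 0.309051, Gamma_pqq = 0.000000, Gamma_qpp = 0.176600, Gamma_qpq = 0.088300, Gamma_qqq = 0.000000; k3 = (-1.000000, 1.000000, 0.000000, 0.000000)
  k4: at (p, q) = (0.050000, -0.800000), (dp/dtau, dq/dtau) = (-1.000000, 1.000000); Gamma_ppp = 0.549199, Gamma_ppq = 0.274600, Gamma_pqq = 0.000000, Gamma_qpp = 0.091533, Gamma_qpq = 0.045767, Gamma_qqq = 0.000000; k4 = (-1.000000, 1.000000, 0.000000, 0.000000)
  Y <- Y + (h/6)(k1 + 2k2 + 2k3 + k4): p = 0.0500, q = -0.8000, dp/dtau = -1.0000, dq/dtau = 1.0000
step 3:
  k1: at (p, q) = (0.050000, -0.800000), (dp/dtau, dq/dtau) = (-1.000000, 1.000000); Gamma_ppp = 0.549199, Gamma_ppq = 0.274600, Gamma_pqq = 0.000000, Gamma_qpp = 0.091533, Gamma_qpq = 0.045767, Gamma_qqq = 0.000000; k1 = (-1.000000, 1.000000, 0.000000, 0.000000)
  k2: at (p, q) = (0.000000, -0.750000), (dp/dtau, dq/dtau) = (-1.000000, 1.000000); Gamma_ppp = 0.470588, Gamma_ppq = 0.235294, Gamma_pqq = 0.000000, Gamma_qpp = 0.000000, Gamma_qpq = 0.000000, Gamma_qqq = 0.000000; k2 = (-1.000000, 1.000000, 0.000000, 0.000000)
  k3: at (p, q) = (0.000000, -0.750000), (dp/dtau, dq/dtau) = (-1.000000, 1.000000); Gamma_ppp = 0.470588, Gamma_ppq = 0.235294, Gamma_pqq = 0.000000, Gamma_qpp = 0.000000, Gamma_qpq = 0.000000, Gamma_qqq = 0.000000; k3 = (-1.000000, 1.000000, 0.000000, 0.000000)
  k4: at (p, q) = (-0.050000, -0.700000), (dp/dtau, dq/dtau) = (-1.000000, 1.000000); Gamma_ppp = 0.383693, Gamma_ppq = 0.191847, Gamma_pqq = 0.000000, Gamma_qpp = -0.095923, Gamma_qpq = -0.047962, Gamma_qqq = 0.000000; k4 = (-1.000000, 1.000000, 0.000000, 0.000000)
  Y <- Y + (h/6)(k1 + 2k2 + 2k3 + k4): p = -0.0500, q = -0.7000, dp/dtau = -1.0000, dq/dtau = 1.0000
step 4:
  k1: at (p, q) = (-0.050000, -0.700000), (dp/dtau, dq/dtau) = (-1.000000, 1.000000); Gamma_ppp = 0.383693, Gamma_ppq = 0.191847, Gamma_pqq = 0.000000, Gamma_qpp = -0.095923, Gamma_qpq = -0.047962, Gamma_qqq = 0.000000; k1 = (-1.000000, 1.000000, 0.000000, 0.000000)
  k2: at (p, q) = (-0.100000, -0.650000), (dp/dtau, dq/dtau) = (-1.000000, 1.000000); Gamma_ppp = 0.290557, Gamma_ppq = 0.145278, Gamma_pqq = 0.000000, Gamma_qpp = -0.193705, Gamma_qpq = -0.096852, Gamma_qqq = 0.000000; k2 = (-1.000000, 1.000000, 0.000000, 0.000000)
  k3: at (p, q) = (-0.100000, -0.650000), (dp/dtau, dq/dtau) = (-1.000000, 1.000000); Gamma_ppp = 0.290557, Gamma_ppq = 0.145278, Gamma_pqq = 0.000000, Gamma_qpp = -0.193705, Gamma_qpq = -0.096852, Gamma_qqq = 0.000000; k3 = (-1.000000, 1.000000, 0.000000, 0.000000)
  k4: at (p, q) = (-0.150000, -0.600000), (dp/dtau, dq/dtau) = (-1.000000, 1.000000); Gamma_ppp = 0.193705, Gamma_ppq = 0.096852, Gamma_pqq = 0.000000, Gamma_qpp = -0.290557, Gamma_qpq = -0.145278, Gamma_qqq = 0.000000; k4 = (-1.000000, 1.000000, 0.000000, 0.000000)
  Y <- Y + (h/6)(k1 + 2k2 + 2k3 + k4): p = -0.1500, q = -0.6000, dp/dtau = -1.0000, dq/dtau = 1.0000

Answer: p = -0.1500, q = -0.6000, dp/dtau = -1.0000, dq/dtau = 1.0000


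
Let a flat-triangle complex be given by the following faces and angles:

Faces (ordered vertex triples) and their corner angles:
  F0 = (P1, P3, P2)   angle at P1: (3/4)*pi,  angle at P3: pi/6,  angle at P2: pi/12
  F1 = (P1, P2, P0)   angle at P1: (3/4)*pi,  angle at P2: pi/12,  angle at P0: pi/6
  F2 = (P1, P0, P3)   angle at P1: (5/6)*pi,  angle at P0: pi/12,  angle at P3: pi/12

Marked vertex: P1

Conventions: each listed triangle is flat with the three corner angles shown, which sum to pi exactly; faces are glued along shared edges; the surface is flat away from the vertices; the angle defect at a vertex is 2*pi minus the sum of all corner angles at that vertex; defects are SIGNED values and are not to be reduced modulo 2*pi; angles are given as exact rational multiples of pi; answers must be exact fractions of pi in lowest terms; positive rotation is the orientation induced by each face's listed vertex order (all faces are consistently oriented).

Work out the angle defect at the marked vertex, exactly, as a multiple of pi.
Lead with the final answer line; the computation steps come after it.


Answer: defect(P1) = -pi/3

Sum of corner angles at P1: (7/3)*pi
defect = 2*pi - (7/3)*pi


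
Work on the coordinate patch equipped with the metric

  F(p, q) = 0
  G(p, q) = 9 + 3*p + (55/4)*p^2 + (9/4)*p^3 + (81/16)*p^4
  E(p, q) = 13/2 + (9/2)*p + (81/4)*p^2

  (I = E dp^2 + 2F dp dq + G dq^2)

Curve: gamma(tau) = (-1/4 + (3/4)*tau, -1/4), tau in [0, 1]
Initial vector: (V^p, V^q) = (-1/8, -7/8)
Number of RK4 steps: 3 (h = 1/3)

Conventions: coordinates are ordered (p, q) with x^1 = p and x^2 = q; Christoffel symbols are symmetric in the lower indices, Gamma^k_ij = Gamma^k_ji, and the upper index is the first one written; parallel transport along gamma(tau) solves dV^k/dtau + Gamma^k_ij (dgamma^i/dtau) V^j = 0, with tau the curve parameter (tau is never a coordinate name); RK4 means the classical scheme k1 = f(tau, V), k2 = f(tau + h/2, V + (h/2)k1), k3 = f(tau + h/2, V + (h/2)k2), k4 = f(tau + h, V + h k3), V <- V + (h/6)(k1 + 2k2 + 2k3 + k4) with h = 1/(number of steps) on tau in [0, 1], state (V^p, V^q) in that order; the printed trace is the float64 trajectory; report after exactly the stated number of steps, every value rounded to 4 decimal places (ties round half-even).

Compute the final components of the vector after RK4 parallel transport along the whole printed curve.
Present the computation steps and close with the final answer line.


gamma'(tau) = (3/4, 0); f(tau, V)^k = -Gamma^k_ij(gamma(tau)) gamma'^i(tau) V^j; h = 1/3; intermediate values shown to 6 dp
curve data and Christoffel symbols at the stage parameters:
  tau = 0.000000: gamma = (-0.250000, -0.250000), gamma' = (0.750000, 0.000000); Gamma_ppp = -0.423529, Gamma_ppq = 0.000000, Gamma_pqq = 0.283824, Gamma_qpp = 0.000000, Gamma_qpq = -0.207254, Gamma_qqq = 0.000000
  tau = 0.166667: gamma = (-0.125000, -0.250000), gamma' = (0.750000, 0.000000); Gamma_ppp = -0.044972, Gamma_ppq = 0.000000, Gamma_pqq = 0.029708, Gamma_qpp = 0.000000, Gamma_qpq = -0.021025, Gamma_qqq = 0.000000
  tau = 0.333333: gamma = (0.000000, -0.250000), gamma' = (0.750000, 0.000000); Gamma_ppp = 0.346154, Gamma_ppq = 0.000000, Gamma_pqq = -0.230769, Gamma_qpp = 0.000000, Gamma_qpq = 0.166667, Gamma_qqq = 0.000000
  tau = 0.500000: gamma = (0.125000, -0.250000), gamma' = (0.750000, 0.000000); Gamma_ppp = 0.647962, Gamma_ppq = 0.000000, Gamma_pqq = -0.446036, Gamma_qpp = 0.000000, Gamma_qpq = 0.343001, Gamma_qqq = 0.000000
  tau = 0.666667: gamma = (0.250000, -0.250000), gamma' = (0.750000, 0.000000); Gamma_ppp = 0.822496, Gamma_ppq = 0.000000, Gamma_pqq = -0.596880, Gamma_qpp = 0.000000, Gamma_qpq = 0.497608, Gamma_qqq = 0.000000
  tau = 0.833333: gamma = (0.375000, -0.250000), gamma' = (0.750000, 0.000000); Gamma_ppp = 0.892035, Gamma_ppq = 0.000000, Gamma_pqq = -0.694580, Gamma_qpp = 0.000000, Gamma_qpq = 0.624303, Gamma_qqq = 0.000000
  tau = 1.000000: gamma = (0.500000, -0.250000), gamma' = (0.750000, 0.000000); Gamma_ppp = 0.895928, Gamma_ppq = 0.000000, Gamma_pqq = -0.759050, Gamma_qpp = 0.000000, Gamma_qpq = 0.721311, Gamma_qqq = 0.000000
step 0: V^p = -0.1250, V^q = -0.8750
step 1: k1 = (-0.039706, -0.136010), k2 = (-0.004439, -0.014155), k3 = (-0.004241, -0.013835), k4 = (0.032819, 0.109951); V <- V + (h/6)(k1 + 2k2 + 2k3 + k4): V^p = -0.1263, V^q = -0.8796
step 2: k1 = (0.032802, 0.109945), k2 = (0.058744, 0.221553), k3 = (0.056643, 0.216768), k4 = (0.066293, 0.301290); V <- V + (h/6)(k1 + 2k2 + 2k3 + k4): V^p = -0.1080, V^q = -0.8080
step 3: k1 = (0.066635, 0.301554), k2 = (0.064839, 0.354799), k3 = (0.065039, 0.350644), k4 = (0.058017, 0.373889); V <- V + (h/6)(k1 + 2k2 + 2k3 + k4): V^p = -0.0867, V^q = -0.6921

Answer: V^p = -0.0867, V^q = -0.6921


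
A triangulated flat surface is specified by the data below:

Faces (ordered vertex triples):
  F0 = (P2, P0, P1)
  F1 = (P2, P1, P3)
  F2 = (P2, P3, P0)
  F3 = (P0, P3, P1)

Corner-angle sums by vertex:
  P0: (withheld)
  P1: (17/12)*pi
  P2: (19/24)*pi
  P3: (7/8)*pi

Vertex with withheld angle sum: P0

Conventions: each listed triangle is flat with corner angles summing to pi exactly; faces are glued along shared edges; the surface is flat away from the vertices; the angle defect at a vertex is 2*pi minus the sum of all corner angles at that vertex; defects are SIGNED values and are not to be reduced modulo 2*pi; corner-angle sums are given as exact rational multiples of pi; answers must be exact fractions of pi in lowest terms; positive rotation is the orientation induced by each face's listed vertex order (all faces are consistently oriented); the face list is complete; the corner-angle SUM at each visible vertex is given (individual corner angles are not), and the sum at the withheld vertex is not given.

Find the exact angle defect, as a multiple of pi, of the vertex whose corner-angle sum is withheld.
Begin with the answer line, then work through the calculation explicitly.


Answer: defect(P0) = (13/12)*pi

V = 4, E = 6, F = 4; chi = V - E + F = 2
Gauss-Bonnet: total defect = 2*pi*chi = 4*pi; visible defects sum to (35/12)*pi


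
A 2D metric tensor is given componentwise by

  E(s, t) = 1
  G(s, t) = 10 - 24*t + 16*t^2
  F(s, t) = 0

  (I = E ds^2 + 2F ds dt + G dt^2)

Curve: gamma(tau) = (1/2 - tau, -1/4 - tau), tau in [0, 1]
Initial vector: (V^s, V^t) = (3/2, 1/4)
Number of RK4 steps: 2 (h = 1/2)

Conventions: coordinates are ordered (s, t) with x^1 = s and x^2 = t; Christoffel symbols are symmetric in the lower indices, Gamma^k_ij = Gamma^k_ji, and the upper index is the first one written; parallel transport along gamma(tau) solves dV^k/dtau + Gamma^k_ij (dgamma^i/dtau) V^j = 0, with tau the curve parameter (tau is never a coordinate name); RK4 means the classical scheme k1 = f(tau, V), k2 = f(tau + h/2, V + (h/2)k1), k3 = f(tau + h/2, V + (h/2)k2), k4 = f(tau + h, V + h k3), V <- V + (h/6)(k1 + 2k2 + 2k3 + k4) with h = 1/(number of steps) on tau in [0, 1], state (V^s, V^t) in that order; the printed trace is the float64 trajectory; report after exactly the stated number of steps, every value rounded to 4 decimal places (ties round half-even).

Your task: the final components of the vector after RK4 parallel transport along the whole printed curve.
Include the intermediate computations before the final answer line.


gamma'(tau) = (-1, -1); f(tau, V)^k = -Gamma^k_ij(gamma(tau)) gamma'^i(tau) V^j; h = 1/2; intermediate values shown to 6 dp
curve data and Christoffel symbols at the stage parameters:
  tau = 0.000000: gamma = (0.500000, -0.250000), gamma' = (-1.000000, -1.000000); Gamma_sss = 0.000000, Gamma_sst = 0.000000, Gamma_stt = 0.000000, Gamma_tss = 0.000000, Gamma_tst = 0.000000, Gamma_ttt = -0.941176
  tau = 0.250000: gamma = (0.250000, -0.500000), gamma' = (-1.000000, -1.000000); Gamma_sss = 0.000000, Gamma_sst = 0.000000, Gamma_stt = 0.000000, Gamma_tss = 0.000000, Gamma_tst = 0.000000, Gamma_ttt = -0.769231
  tau = 0.500000: gamma = (0.000000, -0.750000), gamma' = (-1.000000, -1.000000); Gamma_sss = 0.000000, Gamma_sst = 0.000000, Gamma_stt = 0.000000, Gamma_tss = 0.000000, Gamma_tst = 0.000000, Gamma_ttt = -0.648649
  tau = 0.750000: gamma = (-0.250000, -1.000000), gamma' = (-1.000000, -1.000000); Gamma_sss = 0.000000, Gamma_sst = 0.000000, Gamma_stt = 0.000000, Gamma_tss = 0.000000, Gamma_tst = 0.000000, Gamma_ttt = -0.560000
  tau = 1.000000: gamma = (-0.500000, -1.250000), gamma' = (-1.000000, -1.000000); Gamma_sss = 0.000000, Gamma_sst = 0.000000, Gamma_stt = 0.000000, Gamma_tss = 0.000000, Gamma_tst = 0.000000, Gamma_ttt = -0.492308
step 0: V^s = 1.5000, V^t = 0.2500
step 1: k1 = (0.000000, -0.235294), k2 = (0.000000, -0.147059), k3 = (0.000000, -0.164027), k4 = (0.000000, -0.108964); V <- V + (h/6)(k1 + 2k2 + 2k3 + k4): V^s = 1.5000, V^t = 0.1695
step 2: k1 = (0.000000, -0.109923), k2 = (0.000000, -0.079511), k3 = (0.000000, -0.083768), k4 = (0.000000, -0.062809); V <- V + (h/6)(k1 + 2k2 + 2k3 + k4): V^s = 1.5000, V^t = 0.1279

Answer: V^s = 1.5000, V^t = 0.1279


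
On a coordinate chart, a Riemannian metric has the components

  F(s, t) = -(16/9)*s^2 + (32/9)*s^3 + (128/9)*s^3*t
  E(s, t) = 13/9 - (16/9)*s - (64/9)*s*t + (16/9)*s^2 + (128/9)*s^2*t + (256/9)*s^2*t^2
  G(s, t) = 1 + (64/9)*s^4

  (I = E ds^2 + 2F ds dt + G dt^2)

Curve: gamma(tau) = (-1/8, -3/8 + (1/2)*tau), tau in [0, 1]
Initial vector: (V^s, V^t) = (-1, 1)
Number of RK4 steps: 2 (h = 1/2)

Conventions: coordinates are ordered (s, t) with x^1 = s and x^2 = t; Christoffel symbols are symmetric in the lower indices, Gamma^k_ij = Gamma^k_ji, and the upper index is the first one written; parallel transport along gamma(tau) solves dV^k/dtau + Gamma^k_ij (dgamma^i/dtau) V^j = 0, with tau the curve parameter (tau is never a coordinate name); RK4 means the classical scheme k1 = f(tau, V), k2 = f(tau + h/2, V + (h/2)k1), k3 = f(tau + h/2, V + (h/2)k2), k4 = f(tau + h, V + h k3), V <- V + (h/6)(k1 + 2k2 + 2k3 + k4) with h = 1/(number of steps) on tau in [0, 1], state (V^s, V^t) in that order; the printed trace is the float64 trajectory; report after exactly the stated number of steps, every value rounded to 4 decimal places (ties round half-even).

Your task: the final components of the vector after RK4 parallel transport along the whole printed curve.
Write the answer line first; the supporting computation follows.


Answer: V^s = -0.8536, V^t = 0.9917

gamma'(tau) = (0, 1/2); f(tau, V)^k = -Gamma^k_ij(gamma(tau)) gamma'^i(tau) V^j; h = 1/2; intermediate values shown to 6 dp
curve data and Christoffel symbols at the stage parameters:
  tau = 0.000000: gamma = (-0.125000, -0.375000), gamma' = (0.000000, 0.500000); Gamma_sss = 0.289780, Gamma_sst = 0.289780, Gamma_stt = 0.000000, Gamma_tss = -0.020699, Gamma_tst = -0.020699, Gamma_ttt = 0.000000
  tau = 0.250000: gamma = (-0.125000, -0.250000), gamma' = (0.000000, 0.500000); Gamma_sss = 0.000000, Gamma_sst = 0.307323, Gamma_stt = 0.000000, Gamma_tss = 0.000000, Gamma_tst = -0.019208, Gamma_ttt = 0.000000
  tau = 0.500000: gamma = (-0.125000, -0.125000), gamma' = (0.000000, 0.500000); Gamma_sss = -0.319645, Gamma_sst = 0.319645, Gamma_stt = 0.000000, Gamma_tss = 0.017758, Gamma_tst = -0.017758, Gamma_ttt = 0.000000
  tau = 0.750000: gamma = (-0.125000, 0.000000), gamma' = (0.000000, 0.500000); Gamma_sss = -0.655067, Gamma_sst = 0.327533, Gamma_stt = 0.000000, Gamma_tss = 0.032753, Gamma_tst = -0.016377, Gamma_ttt = 0.000000
  tau = 1.000000: gamma = (-0.125000, 0.125000), gamma' = (0.000000, 0.500000); Gamma_sss = -0.995287, Gamma_sst = 0.331762, Gamma_stt = 0.000000, Gamma_tss = 0.045240, Gamma_tst = -0.015080, Gamma_ttt = 0.000000
step 0: V^s = -1.0000, V^t = 1.0000
step 1: k1 = (0.144890, -0.010349), k2 = (0.148095, -0.009256), k3 = (0.147972, -0.009248), k4 = (0.147998, -0.008222); V <- V + (h/6)(k1 + 2k2 + 2k3 + k4): V^s = -0.9262, V^t = 0.9954
step 2: k1 = (0.148035, -0.008224), k2 = (0.145628, -0.007281), k3 = (0.145726, -0.007286), k4 = (0.141561, -0.006435); V <- V + (h/6)(k1 + 2k2 + 2k3 + k4): V^s = -0.8536, V^t = 0.9917


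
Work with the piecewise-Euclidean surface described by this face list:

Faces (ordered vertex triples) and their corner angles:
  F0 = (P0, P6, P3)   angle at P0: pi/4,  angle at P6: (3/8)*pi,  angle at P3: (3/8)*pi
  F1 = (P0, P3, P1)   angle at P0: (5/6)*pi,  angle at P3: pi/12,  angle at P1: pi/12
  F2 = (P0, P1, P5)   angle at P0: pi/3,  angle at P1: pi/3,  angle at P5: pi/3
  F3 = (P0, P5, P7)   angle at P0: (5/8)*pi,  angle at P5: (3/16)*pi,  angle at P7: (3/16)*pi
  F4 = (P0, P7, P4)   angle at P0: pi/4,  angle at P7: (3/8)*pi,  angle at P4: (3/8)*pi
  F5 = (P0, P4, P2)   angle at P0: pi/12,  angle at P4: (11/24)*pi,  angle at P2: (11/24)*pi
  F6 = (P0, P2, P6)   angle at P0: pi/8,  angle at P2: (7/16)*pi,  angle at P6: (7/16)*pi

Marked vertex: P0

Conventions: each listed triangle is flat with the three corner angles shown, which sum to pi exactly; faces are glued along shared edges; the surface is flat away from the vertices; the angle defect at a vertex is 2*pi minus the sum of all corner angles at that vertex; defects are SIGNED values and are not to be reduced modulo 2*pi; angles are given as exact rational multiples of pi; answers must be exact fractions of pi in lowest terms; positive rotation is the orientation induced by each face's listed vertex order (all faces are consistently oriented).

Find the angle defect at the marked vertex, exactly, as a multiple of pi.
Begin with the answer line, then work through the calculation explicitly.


Answer: defect(P0) = -pi/2

Sum of corner angles at P0: (5/2)*pi
defect = 2*pi - (5/2)*pi


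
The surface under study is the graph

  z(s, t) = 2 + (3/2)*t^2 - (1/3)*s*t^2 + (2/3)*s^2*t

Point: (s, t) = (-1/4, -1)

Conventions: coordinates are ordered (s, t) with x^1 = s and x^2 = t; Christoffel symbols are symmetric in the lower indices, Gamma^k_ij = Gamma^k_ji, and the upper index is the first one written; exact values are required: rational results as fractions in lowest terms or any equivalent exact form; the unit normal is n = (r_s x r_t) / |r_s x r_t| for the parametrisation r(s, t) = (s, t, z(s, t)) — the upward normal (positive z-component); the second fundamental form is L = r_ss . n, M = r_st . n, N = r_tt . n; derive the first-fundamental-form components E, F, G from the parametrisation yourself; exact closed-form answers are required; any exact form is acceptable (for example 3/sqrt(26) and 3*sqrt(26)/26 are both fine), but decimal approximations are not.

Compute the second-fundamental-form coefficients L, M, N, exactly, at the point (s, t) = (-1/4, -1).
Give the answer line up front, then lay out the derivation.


Answer: L = -32*sqrt(689)/2067, M = 8*sqrt(689)/2067, N = 76*sqrt(689)/2067

z_s = 0, z_t = -25/8, z_ss = -4/3, z_st = 1/3, z_tt = 19/6
E = 1, F = 0, G = 689/64; answer radicand W^2 = 689/64
unnormalised second-form numerators: l = -4/3, m = 1/3, n = 19/6; L = l/sqrt(689/64), and similarly M = m/sqrt(W^2), N = n/sqrt(W^2)


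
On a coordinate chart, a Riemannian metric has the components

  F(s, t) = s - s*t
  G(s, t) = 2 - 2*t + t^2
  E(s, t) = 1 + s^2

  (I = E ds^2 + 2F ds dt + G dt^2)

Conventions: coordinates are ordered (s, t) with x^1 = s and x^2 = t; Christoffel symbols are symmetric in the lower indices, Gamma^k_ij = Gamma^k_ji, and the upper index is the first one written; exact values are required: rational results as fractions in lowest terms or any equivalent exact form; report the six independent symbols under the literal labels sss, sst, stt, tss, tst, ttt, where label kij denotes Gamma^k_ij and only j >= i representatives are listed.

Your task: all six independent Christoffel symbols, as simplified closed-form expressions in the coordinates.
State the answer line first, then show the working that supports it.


Answer: Gamma_sss = s/(s^2 + t^2 - 2*t + 2), Gamma_sst = 0, Gamma_stt = -s/(s^2 + t^2 - 2*t + 2), Gamma_tss = (1 - t)/(s^2 + t^2 - 2*t + 2), Gamma_tst = 0, Gamma_ttt = (t - 1)/(s^2 + t^2 - 2*t + 2)

E = 1 + s^2; F = s - s*t; G = 2 - 2*t + t^2
Gamma^k_ij = (1/2) g^{kl} (d_i g_jl + d_j g_il - d_l g_ij), with g^inv = (1/(EG-F^2)) [[G, -F], [-F, E]]
first partials: E_s = 2*s, E_t = 0, F_s = 1 - t, F_t = -s, G_s = 0, G_t = -2 + 2*t
D = EG - F^2 = 2 - 2*t + t^2 + s^2
expanded: Gamma^s_ss = (G E_s - 2F F_s + F E_t)/(2D), Gamma^s_st = (G E_t - F G_s)/(2D), Gamma^s_tt = (2G F_t - G G_s - F G_t)/(2D), Gamma^t_ss = (2E F_s - E E_t - F E_s)/(2D), Gamma^t_st = (E G_s - F E_t)/(2D), Gamma^t_tt = (E G_t - 2F F_t + F G_s)/(2D); substitute and cancel common factors


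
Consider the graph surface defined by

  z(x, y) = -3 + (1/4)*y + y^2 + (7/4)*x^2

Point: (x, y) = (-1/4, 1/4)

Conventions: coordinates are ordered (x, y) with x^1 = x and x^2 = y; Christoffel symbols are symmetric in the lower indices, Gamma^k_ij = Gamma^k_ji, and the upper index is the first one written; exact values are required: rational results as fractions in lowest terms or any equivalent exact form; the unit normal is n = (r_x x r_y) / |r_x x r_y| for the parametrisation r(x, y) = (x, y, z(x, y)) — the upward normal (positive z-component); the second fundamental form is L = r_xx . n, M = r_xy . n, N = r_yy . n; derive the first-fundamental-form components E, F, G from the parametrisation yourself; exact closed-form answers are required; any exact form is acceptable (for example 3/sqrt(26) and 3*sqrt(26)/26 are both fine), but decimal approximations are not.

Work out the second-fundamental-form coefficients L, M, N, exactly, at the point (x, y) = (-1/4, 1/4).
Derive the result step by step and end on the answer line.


z_x = -7/8, z_y = 3/4, z_xx = 7/2, z_xy = 0, z_yy = 2
E = 113/64, F = -21/32, G = 25/16; answer radicand W^2 = 149/64
unnormalised second-form numerators: l = 7/2, m = 0, n = 2; L = l/sqrt(149/64), and similarly M = m/sqrt(W^2), N = n/sqrt(W^2)

Answer: L = 28*sqrt(149)/149, M = 0, N = 16*sqrt(149)/149


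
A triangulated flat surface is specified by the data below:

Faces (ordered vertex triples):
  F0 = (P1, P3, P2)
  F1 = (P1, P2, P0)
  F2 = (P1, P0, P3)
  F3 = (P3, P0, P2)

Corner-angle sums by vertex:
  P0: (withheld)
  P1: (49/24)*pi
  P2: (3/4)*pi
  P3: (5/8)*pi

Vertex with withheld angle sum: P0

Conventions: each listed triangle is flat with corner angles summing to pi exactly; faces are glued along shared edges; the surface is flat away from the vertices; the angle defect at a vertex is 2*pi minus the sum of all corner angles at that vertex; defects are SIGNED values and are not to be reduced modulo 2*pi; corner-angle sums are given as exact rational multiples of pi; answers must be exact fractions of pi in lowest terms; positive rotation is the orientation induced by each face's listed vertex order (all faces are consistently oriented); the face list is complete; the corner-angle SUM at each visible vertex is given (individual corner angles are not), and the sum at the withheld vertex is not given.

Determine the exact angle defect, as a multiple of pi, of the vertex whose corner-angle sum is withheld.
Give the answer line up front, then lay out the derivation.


Answer: defect(P0) = (17/12)*pi

V = 4, E = 6, F = 4; chi = V - E + F = 2
Gauss-Bonnet: total defect = 2*pi*chi = 4*pi; visible defects sum to (31/12)*pi


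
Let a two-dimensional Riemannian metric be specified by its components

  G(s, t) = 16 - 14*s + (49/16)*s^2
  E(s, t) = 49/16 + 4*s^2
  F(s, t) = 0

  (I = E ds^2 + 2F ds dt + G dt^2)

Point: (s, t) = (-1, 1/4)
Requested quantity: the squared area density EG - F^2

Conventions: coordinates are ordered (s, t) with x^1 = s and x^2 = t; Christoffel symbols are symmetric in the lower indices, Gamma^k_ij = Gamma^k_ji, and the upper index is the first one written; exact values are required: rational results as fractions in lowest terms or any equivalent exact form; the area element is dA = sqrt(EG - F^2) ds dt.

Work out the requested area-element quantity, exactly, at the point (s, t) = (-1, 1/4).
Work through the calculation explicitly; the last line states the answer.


E = 113/16, F = 0, G = 529/16; EG - F^2 = 59777/256

Answer: EG - F^2 = 59777/256


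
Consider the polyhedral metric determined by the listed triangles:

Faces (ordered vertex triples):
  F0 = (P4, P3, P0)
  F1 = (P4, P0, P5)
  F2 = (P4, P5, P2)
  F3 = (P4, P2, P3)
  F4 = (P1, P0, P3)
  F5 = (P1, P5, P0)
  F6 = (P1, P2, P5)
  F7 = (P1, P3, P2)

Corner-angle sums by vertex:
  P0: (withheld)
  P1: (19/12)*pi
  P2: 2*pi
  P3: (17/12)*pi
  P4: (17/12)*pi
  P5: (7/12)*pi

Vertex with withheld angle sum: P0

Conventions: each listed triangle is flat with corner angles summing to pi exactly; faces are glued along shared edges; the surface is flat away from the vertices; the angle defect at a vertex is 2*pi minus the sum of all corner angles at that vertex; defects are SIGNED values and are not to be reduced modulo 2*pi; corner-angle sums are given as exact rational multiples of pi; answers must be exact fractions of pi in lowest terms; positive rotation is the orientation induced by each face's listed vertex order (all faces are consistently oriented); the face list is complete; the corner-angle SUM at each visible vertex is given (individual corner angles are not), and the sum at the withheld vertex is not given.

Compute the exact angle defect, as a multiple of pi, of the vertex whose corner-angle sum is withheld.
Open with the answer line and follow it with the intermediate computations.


Answer: defect(P0) = pi

V = 6, E = 12, F = 8; chi = V - E + F = 2
Gauss-Bonnet: total defect = 2*pi*chi = 4*pi; visible defects sum to 3*pi
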